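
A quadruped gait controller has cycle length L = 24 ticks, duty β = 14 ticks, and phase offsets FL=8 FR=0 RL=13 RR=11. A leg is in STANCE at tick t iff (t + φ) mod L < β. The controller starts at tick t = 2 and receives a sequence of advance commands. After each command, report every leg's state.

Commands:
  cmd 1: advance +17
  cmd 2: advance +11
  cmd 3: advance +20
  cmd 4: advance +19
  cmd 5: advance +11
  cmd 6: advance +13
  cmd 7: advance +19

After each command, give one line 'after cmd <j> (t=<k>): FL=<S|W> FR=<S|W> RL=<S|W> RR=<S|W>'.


after cmd 1 (t=19): FL=S FR=W RL=S RR=S
after cmd 2 (t=30): FL=W FR=S RL=W RR=W
after cmd 3 (t=50): FL=S FR=S RL=W RR=S
after cmd 4 (t=69): FL=S FR=W RL=S RR=S
after cmd 5 (t=80): FL=W FR=S RL=W RR=W
after cmd 6 (t=93): FL=S FR=W RL=S RR=S
after cmd 7 (t=112): FL=S FR=W RL=S RR=S

start t=2: FL=S FR=S RL=W RR=S
cmd 1: advance +17 → t=19, phase=(3,19,8,6) → FL=S FR=W RL=S RR=S
cmd 2: advance +11 → t=30, phase=(14,6,19,17) → FL=W FR=S RL=W RR=W
cmd 3: advance +20 → t=50, phase=(10,2,15,13) → FL=S FR=S RL=W RR=S
cmd 4: advance +19 → t=69, phase=(5,21,10,8) → FL=S FR=W RL=S RR=S
cmd 5: advance +11 → t=80, phase=(16,8,21,19) → FL=W FR=S RL=W RR=W
cmd 6: advance +13 → t=93, phase=(5,21,10,8) → FL=S FR=W RL=S RR=S
cmd 7: advance +19 → t=112, phase=(0,16,5,3) → FL=S FR=W RL=S RR=S


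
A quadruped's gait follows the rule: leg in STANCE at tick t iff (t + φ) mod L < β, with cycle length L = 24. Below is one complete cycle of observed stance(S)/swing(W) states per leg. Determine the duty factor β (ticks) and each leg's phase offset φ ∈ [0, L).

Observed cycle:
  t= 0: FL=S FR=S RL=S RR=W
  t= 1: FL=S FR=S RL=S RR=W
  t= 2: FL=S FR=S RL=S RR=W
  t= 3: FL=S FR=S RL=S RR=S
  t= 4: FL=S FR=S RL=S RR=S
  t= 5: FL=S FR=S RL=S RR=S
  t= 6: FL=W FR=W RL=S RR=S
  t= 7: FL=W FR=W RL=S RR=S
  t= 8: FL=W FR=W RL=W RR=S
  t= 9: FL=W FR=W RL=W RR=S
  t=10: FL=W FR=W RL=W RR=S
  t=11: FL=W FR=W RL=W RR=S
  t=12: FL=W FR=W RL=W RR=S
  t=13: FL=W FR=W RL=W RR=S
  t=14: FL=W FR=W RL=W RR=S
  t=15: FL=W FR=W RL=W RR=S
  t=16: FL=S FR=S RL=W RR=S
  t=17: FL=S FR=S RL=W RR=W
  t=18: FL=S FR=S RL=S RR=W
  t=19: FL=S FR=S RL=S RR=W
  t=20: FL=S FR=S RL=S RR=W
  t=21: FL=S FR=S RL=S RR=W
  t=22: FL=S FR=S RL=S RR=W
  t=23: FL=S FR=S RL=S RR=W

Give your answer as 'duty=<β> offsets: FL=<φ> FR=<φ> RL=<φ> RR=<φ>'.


duty=14 offsets: FL=8 FR=8 RL=6 RR=21

duty β = stance ticks per leg = 14
FL: stance ticks = 14; W→S at t=16 → φ=8
FR: stance ticks = 14; W→S at t=16 → φ=8
RL: stance ticks = 14; W→S at t=18 → φ=6
RR: stance ticks = 14; W→S at t=3 → φ=21


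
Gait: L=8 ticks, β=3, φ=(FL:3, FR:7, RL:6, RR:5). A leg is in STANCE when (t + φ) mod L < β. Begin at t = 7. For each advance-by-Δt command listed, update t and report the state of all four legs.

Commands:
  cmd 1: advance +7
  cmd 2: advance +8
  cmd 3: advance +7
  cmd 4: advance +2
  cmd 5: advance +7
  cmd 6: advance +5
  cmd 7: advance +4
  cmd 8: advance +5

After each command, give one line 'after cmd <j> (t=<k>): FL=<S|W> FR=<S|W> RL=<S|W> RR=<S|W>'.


start t=7: FL=S FR=W RL=W RR=W
cmd 1: advance +7 → t=14, phase=(1,5,4,3) → FL=S FR=W RL=W RR=W
cmd 2: advance +8 → t=22, phase=(1,5,4,3) → FL=S FR=W RL=W RR=W
cmd 3: advance +7 → t=29, phase=(0,4,3,2) → FL=S FR=W RL=W RR=S
cmd 4: advance +2 → t=31, phase=(2,6,5,4) → FL=S FR=W RL=W RR=W
cmd 5: advance +7 → t=38, phase=(1,5,4,3) → FL=S FR=W RL=W RR=W
cmd 6: advance +5 → t=43, phase=(6,2,1,0) → FL=W FR=S RL=S RR=S
cmd 7: advance +4 → t=47, phase=(2,6,5,4) → FL=S FR=W RL=W RR=W
cmd 8: advance +5 → t=52, phase=(7,3,2,1) → FL=W FR=W RL=S RR=S

after cmd 1 (t=14): FL=S FR=W RL=W RR=W
after cmd 2 (t=22): FL=S FR=W RL=W RR=W
after cmd 3 (t=29): FL=S FR=W RL=W RR=S
after cmd 4 (t=31): FL=S FR=W RL=W RR=W
after cmd 5 (t=38): FL=S FR=W RL=W RR=W
after cmd 6 (t=43): FL=W FR=S RL=S RR=S
after cmd 7 (t=47): FL=S FR=W RL=W RR=W
after cmd 8 (t=52): FL=W FR=W RL=S RR=S


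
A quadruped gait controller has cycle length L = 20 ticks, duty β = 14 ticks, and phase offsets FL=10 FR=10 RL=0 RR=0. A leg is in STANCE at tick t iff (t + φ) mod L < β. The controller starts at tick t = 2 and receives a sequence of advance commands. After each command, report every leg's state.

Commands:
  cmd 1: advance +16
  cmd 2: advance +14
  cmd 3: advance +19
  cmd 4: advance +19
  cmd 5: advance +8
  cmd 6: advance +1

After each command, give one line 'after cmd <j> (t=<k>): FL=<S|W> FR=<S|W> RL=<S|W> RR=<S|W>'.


after cmd 1 (t=18): FL=S FR=S RL=W RR=W
after cmd 2 (t=32): FL=S FR=S RL=S RR=S
after cmd 3 (t=51): FL=S FR=S RL=S RR=S
after cmd 4 (t=70): FL=S FR=S RL=S RR=S
after cmd 5 (t=78): FL=S FR=S RL=W RR=W
after cmd 6 (t=79): FL=S FR=S RL=W RR=W

start t=2: FL=S FR=S RL=S RR=S
cmd 1: advance +16 → t=18, phase=(8,8,18,18) → FL=S FR=S RL=W RR=W
cmd 2: advance +14 → t=32, phase=(2,2,12,12) → FL=S FR=S RL=S RR=S
cmd 3: advance +19 → t=51, phase=(1,1,11,11) → FL=S FR=S RL=S RR=S
cmd 4: advance +19 → t=70, phase=(0,0,10,10) → FL=S FR=S RL=S RR=S
cmd 5: advance +8 → t=78, phase=(8,8,18,18) → FL=S FR=S RL=W RR=W
cmd 6: advance +1 → t=79, phase=(9,9,19,19) → FL=S FR=S RL=W RR=W


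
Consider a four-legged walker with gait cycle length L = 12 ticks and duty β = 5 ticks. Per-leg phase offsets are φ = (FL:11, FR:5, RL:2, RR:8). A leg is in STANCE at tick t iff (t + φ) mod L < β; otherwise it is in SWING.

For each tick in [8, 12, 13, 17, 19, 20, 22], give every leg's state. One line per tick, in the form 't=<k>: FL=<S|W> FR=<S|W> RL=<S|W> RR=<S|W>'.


t=8: phase=(7,1,10,4) vs β=5 → FL=W FR=S RL=W RR=S
t=12: phase=(11,5,2,8) vs β=5 → FL=W FR=W RL=S RR=W
t=13: phase=(0,6,3,9) vs β=5 → FL=S FR=W RL=S RR=W
t=17: phase=(4,10,7,1) vs β=5 → FL=S FR=W RL=W RR=S
t=19: phase=(6,0,9,3) vs β=5 → FL=W FR=S RL=W RR=S
t=20: phase=(7,1,10,4) vs β=5 → FL=W FR=S RL=W RR=S
t=22: phase=(9,3,0,6) vs β=5 → FL=W FR=S RL=S RR=W

t=8: FL=W FR=S RL=W RR=S
t=12: FL=W FR=W RL=S RR=W
t=13: FL=S FR=W RL=S RR=W
t=17: FL=S FR=W RL=W RR=S
t=19: FL=W FR=S RL=W RR=S
t=20: FL=W FR=S RL=W RR=S
t=22: FL=W FR=S RL=S RR=W


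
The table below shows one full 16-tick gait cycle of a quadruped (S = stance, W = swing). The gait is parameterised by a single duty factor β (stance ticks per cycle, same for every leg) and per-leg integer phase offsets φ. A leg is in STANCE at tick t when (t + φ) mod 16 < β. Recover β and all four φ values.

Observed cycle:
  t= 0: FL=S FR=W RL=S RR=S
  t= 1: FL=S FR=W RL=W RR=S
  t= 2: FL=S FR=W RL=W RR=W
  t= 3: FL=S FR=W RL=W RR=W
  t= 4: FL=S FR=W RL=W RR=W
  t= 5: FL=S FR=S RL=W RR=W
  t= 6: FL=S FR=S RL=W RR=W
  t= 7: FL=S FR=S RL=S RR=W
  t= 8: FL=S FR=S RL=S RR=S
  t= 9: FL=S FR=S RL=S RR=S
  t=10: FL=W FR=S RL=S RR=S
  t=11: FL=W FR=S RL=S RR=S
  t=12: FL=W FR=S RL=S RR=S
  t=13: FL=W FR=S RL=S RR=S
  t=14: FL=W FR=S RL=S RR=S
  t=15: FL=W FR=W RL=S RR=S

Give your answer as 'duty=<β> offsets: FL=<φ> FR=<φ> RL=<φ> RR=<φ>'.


duty=10 offsets: FL=0 FR=11 RL=9 RR=8

duty β = stance ticks per leg = 10
FL: stance ticks = 10; W→S at t=0 → φ=0
FR: stance ticks = 10; W→S at t=5 → φ=11
RL: stance ticks = 10; W→S at t=7 → φ=9
RR: stance ticks = 10; W→S at t=8 → φ=8


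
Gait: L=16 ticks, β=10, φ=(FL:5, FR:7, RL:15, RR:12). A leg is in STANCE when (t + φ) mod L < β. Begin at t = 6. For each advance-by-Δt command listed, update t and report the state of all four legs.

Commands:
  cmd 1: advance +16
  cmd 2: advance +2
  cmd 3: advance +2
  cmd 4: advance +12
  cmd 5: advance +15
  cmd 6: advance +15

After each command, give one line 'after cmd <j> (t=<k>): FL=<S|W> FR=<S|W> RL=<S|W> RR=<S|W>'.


start t=6: FL=W FR=W RL=S RR=S
cmd 1: advance +16 → t=22, phase=(11,13,5,2) → FL=W FR=W RL=S RR=S
cmd 2: advance +2 → t=24, phase=(13,15,7,4) → FL=W FR=W RL=S RR=S
cmd 3: advance +2 → t=26, phase=(15,1,9,6) → FL=W FR=S RL=S RR=S
cmd 4: advance +12 → t=38, phase=(11,13,5,2) → FL=W FR=W RL=S RR=S
cmd 5: advance +15 → t=53, phase=(10,12,4,1) → FL=W FR=W RL=S RR=S
cmd 6: advance +15 → t=68, phase=(9,11,3,0) → FL=S FR=W RL=S RR=S

after cmd 1 (t=22): FL=W FR=W RL=S RR=S
after cmd 2 (t=24): FL=W FR=W RL=S RR=S
after cmd 3 (t=26): FL=W FR=S RL=S RR=S
after cmd 4 (t=38): FL=W FR=W RL=S RR=S
after cmd 5 (t=53): FL=W FR=W RL=S RR=S
after cmd 6 (t=68): FL=S FR=W RL=S RR=S


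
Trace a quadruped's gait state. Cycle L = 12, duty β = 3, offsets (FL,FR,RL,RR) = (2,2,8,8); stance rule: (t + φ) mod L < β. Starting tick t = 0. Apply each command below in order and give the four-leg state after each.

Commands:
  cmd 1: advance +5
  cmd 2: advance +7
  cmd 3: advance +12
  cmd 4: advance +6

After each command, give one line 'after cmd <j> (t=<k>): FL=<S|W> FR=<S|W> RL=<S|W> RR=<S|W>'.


after cmd 1 (t=5): FL=W FR=W RL=S RR=S
after cmd 2 (t=12): FL=S FR=S RL=W RR=W
after cmd 3 (t=24): FL=S FR=S RL=W RR=W
after cmd 4 (t=30): FL=W FR=W RL=S RR=S

start t=0: FL=S FR=S RL=W RR=W
cmd 1: advance +5 → t=5, phase=(7,7,1,1) → FL=W FR=W RL=S RR=S
cmd 2: advance +7 → t=12, phase=(2,2,8,8) → FL=S FR=S RL=W RR=W
cmd 3: advance +12 → t=24, phase=(2,2,8,8) → FL=S FR=S RL=W RR=W
cmd 4: advance +6 → t=30, phase=(8,8,2,2) → FL=W FR=W RL=S RR=S


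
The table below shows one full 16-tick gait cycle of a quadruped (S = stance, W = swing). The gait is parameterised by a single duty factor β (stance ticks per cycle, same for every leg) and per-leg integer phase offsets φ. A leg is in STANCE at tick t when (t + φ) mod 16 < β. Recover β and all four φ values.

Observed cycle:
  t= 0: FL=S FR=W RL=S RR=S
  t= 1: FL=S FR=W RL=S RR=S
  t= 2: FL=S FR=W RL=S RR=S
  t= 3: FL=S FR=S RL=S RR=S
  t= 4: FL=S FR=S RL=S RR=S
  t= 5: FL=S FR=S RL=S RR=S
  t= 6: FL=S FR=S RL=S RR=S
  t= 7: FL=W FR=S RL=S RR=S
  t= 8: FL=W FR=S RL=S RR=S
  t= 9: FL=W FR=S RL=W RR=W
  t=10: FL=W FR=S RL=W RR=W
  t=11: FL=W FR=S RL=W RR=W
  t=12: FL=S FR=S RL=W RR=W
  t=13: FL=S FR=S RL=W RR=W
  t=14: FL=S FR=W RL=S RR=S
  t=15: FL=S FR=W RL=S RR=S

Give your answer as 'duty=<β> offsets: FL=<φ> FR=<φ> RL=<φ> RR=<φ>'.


duty β = stance ticks per leg = 11
FL: stance ticks = 11; W→S at t=12 → φ=4
FR: stance ticks = 11; W→S at t=3 → φ=13
RL: stance ticks = 11; W→S at t=14 → φ=2
RR: stance ticks = 11; W→S at t=14 → φ=2

duty=11 offsets: FL=4 FR=13 RL=2 RR=2


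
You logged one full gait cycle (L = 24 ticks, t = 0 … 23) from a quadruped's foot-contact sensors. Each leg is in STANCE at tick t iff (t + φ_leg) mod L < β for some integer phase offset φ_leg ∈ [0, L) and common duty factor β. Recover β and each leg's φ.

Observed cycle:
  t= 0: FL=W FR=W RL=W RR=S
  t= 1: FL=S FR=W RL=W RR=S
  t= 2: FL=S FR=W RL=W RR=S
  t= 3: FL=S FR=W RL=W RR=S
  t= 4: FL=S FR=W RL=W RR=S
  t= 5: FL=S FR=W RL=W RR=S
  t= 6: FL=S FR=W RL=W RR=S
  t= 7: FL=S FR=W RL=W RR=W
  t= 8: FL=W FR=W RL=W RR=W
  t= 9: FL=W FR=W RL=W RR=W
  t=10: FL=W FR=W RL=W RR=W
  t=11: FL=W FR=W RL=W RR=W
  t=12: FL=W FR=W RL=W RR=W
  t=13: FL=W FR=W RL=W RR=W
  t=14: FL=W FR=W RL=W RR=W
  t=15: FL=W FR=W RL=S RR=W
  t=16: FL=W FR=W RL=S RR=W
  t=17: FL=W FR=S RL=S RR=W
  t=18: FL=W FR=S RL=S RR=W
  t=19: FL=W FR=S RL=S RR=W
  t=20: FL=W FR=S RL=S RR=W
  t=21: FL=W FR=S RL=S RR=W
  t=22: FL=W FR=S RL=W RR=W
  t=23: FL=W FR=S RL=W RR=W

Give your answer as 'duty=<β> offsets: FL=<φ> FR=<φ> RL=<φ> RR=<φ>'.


duty β = stance ticks per leg = 7
FL: stance ticks = 7; W→S at t=1 → φ=23
FR: stance ticks = 7; W→S at t=17 → φ=7
RL: stance ticks = 7; W→S at t=15 → φ=9
RR: stance ticks = 7; W→S at t=0 → φ=0

duty=7 offsets: FL=23 FR=7 RL=9 RR=0


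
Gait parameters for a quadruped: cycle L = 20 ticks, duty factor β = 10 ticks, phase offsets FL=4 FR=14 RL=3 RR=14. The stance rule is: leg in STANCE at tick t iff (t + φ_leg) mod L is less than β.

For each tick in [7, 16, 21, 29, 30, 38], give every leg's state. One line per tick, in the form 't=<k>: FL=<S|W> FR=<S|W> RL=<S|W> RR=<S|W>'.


t=7: FL=W FR=S RL=W RR=S
t=16: FL=S FR=W RL=W RR=W
t=21: FL=S FR=W RL=S RR=W
t=29: FL=W FR=S RL=W RR=S
t=30: FL=W FR=S RL=W RR=S
t=38: FL=S FR=W RL=S RR=W

t=7: phase=(11,1,10,1) vs β=10 → FL=W FR=S RL=W RR=S
t=16: phase=(0,10,19,10) vs β=10 → FL=S FR=W RL=W RR=W
t=21: phase=(5,15,4,15) vs β=10 → FL=S FR=W RL=S RR=W
t=29: phase=(13,3,12,3) vs β=10 → FL=W FR=S RL=W RR=S
t=30: phase=(14,4,13,4) vs β=10 → FL=W FR=S RL=W RR=S
t=38: phase=(2,12,1,12) vs β=10 → FL=S FR=W RL=S RR=W


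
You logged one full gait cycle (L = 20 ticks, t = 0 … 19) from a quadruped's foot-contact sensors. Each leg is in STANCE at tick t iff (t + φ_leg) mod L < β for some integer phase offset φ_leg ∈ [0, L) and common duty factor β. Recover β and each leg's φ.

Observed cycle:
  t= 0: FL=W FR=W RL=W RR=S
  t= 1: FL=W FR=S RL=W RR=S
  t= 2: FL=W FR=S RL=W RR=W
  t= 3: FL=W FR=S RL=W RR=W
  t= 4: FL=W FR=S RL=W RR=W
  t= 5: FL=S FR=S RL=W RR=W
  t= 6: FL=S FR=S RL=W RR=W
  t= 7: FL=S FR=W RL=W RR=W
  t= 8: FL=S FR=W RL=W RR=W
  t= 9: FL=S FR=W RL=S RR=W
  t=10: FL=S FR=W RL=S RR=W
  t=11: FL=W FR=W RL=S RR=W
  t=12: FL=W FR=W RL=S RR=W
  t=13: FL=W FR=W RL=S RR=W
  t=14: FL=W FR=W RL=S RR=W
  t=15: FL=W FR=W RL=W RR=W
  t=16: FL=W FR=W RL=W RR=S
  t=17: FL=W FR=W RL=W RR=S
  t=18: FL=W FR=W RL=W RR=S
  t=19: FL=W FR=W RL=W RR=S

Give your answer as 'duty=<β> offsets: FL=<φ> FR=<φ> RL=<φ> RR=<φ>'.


duty=6 offsets: FL=15 FR=19 RL=11 RR=4

duty β = stance ticks per leg = 6
FL: stance ticks = 6; W→S at t=5 → φ=15
FR: stance ticks = 6; W→S at t=1 → φ=19
RL: stance ticks = 6; W→S at t=9 → φ=11
RR: stance ticks = 6; W→S at t=16 → φ=4


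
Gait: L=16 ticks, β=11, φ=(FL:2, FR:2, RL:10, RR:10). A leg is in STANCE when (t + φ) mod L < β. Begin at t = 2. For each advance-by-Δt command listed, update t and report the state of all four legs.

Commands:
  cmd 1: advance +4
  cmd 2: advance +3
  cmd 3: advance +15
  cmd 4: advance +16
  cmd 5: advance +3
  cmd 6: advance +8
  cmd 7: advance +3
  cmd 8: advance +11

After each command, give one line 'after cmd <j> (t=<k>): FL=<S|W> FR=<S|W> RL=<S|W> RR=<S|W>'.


after cmd 1 (t=6): FL=S FR=S RL=S RR=S
after cmd 2 (t=9): FL=W FR=W RL=S RR=S
after cmd 3 (t=24): FL=S FR=S RL=S RR=S
after cmd 4 (t=40): FL=S FR=S RL=S RR=S
after cmd 5 (t=43): FL=W FR=W RL=S RR=S
after cmd 6 (t=51): FL=S FR=S RL=W RR=W
after cmd 7 (t=54): FL=S FR=S RL=S RR=S
after cmd 8 (t=65): FL=S FR=S RL=W RR=W

start t=2: FL=S FR=S RL=W RR=W
cmd 1: advance +4 → t=6, phase=(8,8,0,0) → FL=S FR=S RL=S RR=S
cmd 2: advance +3 → t=9, phase=(11,11,3,3) → FL=W FR=W RL=S RR=S
cmd 3: advance +15 → t=24, phase=(10,10,2,2) → FL=S FR=S RL=S RR=S
cmd 4: advance +16 → t=40, phase=(10,10,2,2) → FL=S FR=S RL=S RR=S
cmd 5: advance +3 → t=43, phase=(13,13,5,5) → FL=W FR=W RL=S RR=S
cmd 6: advance +8 → t=51, phase=(5,5,13,13) → FL=S FR=S RL=W RR=W
cmd 7: advance +3 → t=54, phase=(8,8,0,0) → FL=S FR=S RL=S RR=S
cmd 8: advance +11 → t=65, phase=(3,3,11,11) → FL=S FR=S RL=W RR=W


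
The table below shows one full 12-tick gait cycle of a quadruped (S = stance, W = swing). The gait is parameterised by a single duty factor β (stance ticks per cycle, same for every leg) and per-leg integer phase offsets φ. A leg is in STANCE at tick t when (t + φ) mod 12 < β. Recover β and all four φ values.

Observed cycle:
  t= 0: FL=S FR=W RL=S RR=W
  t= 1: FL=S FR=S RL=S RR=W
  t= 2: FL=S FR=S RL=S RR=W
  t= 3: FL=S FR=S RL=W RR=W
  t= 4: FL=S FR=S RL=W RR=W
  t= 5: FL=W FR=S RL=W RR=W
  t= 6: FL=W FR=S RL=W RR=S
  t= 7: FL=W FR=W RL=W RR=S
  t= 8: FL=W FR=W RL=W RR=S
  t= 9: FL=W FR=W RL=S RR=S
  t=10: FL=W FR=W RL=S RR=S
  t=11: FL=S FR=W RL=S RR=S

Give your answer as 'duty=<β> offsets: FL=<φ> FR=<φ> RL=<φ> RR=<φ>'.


duty=6 offsets: FL=1 FR=11 RL=3 RR=6

duty β = stance ticks per leg = 6
FL: stance ticks = 6; W→S at t=11 → φ=1
FR: stance ticks = 6; W→S at t=1 → φ=11
RL: stance ticks = 6; W→S at t=9 → φ=3
RR: stance ticks = 6; W→S at t=6 → φ=6


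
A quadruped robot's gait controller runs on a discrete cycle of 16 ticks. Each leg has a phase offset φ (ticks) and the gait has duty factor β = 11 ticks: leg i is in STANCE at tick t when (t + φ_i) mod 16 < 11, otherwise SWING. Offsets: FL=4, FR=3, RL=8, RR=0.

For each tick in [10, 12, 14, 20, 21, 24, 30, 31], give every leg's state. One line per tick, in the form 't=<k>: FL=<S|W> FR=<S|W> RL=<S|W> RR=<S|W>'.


t=10: phase=(14,13,2,10) vs β=11 → FL=W FR=W RL=S RR=S
t=12: phase=(0,15,4,12) vs β=11 → FL=S FR=W RL=S RR=W
t=14: phase=(2,1,6,14) vs β=11 → FL=S FR=S RL=S RR=W
t=20: phase=(8,7,12,4) vs β=11 → FL=S FR=S RL=W RR=S
t=21: phase=(9,8,13,5) vs β=11 → FL=S FR=S RL=W RR=S
t=24: phase=(12,11,0,8) vs β=11 → FL=W FR=W RL=S RR=S
t=30: phase=(2,1,6,14) vs β=11 → FL=S FR=S RL=S RR=W
t=31: phase=(3,2,7,15) vs β=11 → FL=S FR=S RL=S RR=W

t=10: FL=W FR=W RL=S RR=S
t=12: FL=S FR=W RL=S RR=W
t=14: FL=S FR=S RL=S RR=W
t=20: FL=S FR=S RL=W RR=S
t=21: FL=S FR=S RL=W RR=S
t=24: FL=W FR=W RL=S RR=S
t=30: FL=S FR=S RL=S RR=W
t=31: FL=S FR=S RL=S RR=W


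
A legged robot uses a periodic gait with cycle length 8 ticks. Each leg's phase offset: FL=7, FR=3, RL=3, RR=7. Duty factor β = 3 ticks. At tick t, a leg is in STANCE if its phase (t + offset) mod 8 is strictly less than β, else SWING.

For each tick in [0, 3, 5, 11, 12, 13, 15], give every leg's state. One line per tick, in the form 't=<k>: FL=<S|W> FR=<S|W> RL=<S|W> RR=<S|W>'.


t=0: phase=(7,3,3,7) vs β=3 → FL=W FR=W RL=W RR=W
t=3: phase=(2,6,6,2) vs β=3 → FL=S FR=W RL=W RR=S
t=5: phase=(4,0,0,4) vs β=3 → FL=W FR=S RL=S RR=W
t=11: phase=(2,6,6,2) vs β=3 → FL=S FR=W RL=W RR=S
t=12: phase=(3,7,7,3) vs β=3 → FL=W FR=W RL=W RR=W
t=13: phase=(4,0,0,4) vs β=3 → FL=W FR=S RL=S RR=W
t=15: phase=(6,2,2,6) vs β=3 → FL=W FR=S RL=S RR=W

t=0: FL=W FR=W RL=W RR=W
t=3: FL=S FR=W RL=W RR=S
t=5: FL=W FR=S RL=S RR=W
t=11: FL=S FR=W RL=W RR=S
t=12: FL=W FR=W RL=W RR=W
t=13: FL=W FR=S RL=S RR=W
t=15: FL=W FR=S RL=S RR=W


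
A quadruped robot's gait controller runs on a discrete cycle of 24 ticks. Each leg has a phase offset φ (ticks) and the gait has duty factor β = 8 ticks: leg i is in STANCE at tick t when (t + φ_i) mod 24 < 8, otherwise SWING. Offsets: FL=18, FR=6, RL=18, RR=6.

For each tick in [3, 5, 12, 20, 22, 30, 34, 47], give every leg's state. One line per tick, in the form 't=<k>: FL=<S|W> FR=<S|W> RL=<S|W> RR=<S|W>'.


t=3: FL=W FR=W RL=W RR=W
t=5: FL=W FR=W RL=W RR=W
t=12: FL=S FR=W RL=S RR=W
t=20: FL=W FR=S RL=W RR=S
t=22: FL=W FR=S RL=W RR=S
t=30: FL=S FR=W RL=S RR=W
t=34: FL=S FR=W RL=S RR=W
t=47: FL=W FR=S RL=W RR=S

t=3: phase=(21,9,21,9) vs β=8 → FL=W FR=W RL=W RR=W
t=5: phase=(23,11,23,11) vs β=8 → FL=W FR=W RL=W RR=W
t=12: phase=(6,18,6,18) vs β=8 → FL=S FR=W RL=S RR=W
t=20: phase=(14,2,14,2) vs β=8 → FL=W FR=S RL=W RR=S
t=22: phase=(16,4,16,4) vs β=8 → FL=W FR=S RL=W RR=S
t=30: phase=(0,12,0,12) vs β=8 → FL=S FR=W RL=S RR=W
t=34: phase=(4,16,4,16) vs β=8 → FL=S FR=W RL=S RR=W
t=47: phase=(17,5,17,5) vs β=8 → FL=W FR=S RL=W RR=S


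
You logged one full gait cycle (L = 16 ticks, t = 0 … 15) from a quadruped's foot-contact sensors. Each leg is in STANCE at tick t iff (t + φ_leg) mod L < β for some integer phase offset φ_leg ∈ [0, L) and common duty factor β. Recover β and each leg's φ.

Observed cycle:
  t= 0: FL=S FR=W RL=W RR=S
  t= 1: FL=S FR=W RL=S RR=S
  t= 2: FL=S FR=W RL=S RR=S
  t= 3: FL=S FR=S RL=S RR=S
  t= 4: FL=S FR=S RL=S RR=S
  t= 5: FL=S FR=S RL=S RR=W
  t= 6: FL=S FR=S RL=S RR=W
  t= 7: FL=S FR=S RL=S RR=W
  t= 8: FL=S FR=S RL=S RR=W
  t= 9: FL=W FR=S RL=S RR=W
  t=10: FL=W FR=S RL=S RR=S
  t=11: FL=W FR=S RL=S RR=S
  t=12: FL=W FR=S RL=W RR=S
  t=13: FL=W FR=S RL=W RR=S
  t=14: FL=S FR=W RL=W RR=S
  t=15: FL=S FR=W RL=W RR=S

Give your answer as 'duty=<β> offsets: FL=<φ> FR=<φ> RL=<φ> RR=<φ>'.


duty β = stance ticks per leg = 11
FL: stance ticks = 11; W→S at t=14 → φ=2
FR: stance ticks = 11; W→S at t=3 → φ=13
RL: stance ticks = 11; W→S at t=1 → φ=15
RR: stance ticks = 11; W→S at t=10 → φ=6

duty=11 offsets: FL=2 FR=13 RL=15 RR=6


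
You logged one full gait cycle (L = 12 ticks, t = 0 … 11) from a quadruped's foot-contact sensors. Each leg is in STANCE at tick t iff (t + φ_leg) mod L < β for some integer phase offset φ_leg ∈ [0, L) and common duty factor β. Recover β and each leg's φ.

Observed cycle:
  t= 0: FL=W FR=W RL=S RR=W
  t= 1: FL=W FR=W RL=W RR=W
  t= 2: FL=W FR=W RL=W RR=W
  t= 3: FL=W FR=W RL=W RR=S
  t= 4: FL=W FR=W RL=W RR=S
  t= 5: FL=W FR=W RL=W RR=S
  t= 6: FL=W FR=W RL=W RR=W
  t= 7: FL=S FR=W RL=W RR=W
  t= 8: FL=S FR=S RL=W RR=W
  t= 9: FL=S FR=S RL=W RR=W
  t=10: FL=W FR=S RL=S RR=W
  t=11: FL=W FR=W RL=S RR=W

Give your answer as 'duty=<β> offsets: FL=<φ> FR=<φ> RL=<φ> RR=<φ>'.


duty β = stance ticks per leg = 3
FL: stance ticks = 3; W→S at t=7 → φ=5
FR: stance ticks = 3; W→S at t=8 → φ=4
RL: stance ticks = 3; W→S at t=10 → φ=2
RR: stance ticks = 3; W→S at t=3 → φ=9

duty=3 offsets: FL=5 FR=4 RL=2 RR=9


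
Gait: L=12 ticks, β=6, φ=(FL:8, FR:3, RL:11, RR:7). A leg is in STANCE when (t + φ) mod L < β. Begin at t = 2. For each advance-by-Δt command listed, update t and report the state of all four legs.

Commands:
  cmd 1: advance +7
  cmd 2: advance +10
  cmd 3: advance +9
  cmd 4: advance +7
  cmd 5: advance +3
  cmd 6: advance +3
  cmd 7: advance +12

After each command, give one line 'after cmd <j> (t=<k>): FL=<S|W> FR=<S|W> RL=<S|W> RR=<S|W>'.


start t=2: FL=W FR=S RL=S RR=W
cmd 1: advance +7 → t=9, phase=(5,0,8,4) → FL=S FR=S RL=W RR=S
cmd 2: advance +10 → t=19, phase=(3,10,6,2) → FL=S FR=W RL=W RR=S
cmd 3: advance +9 → t=28, phase=(0,7,3,11) → FL=S FR=W RL=S RR=W
cmd 4: advance +7 → t=35, phase=(7,2,10,6) → FL=W FR=S RL=W RR=W
cmd 5: advance +3 → t=38, phase=(10,5,1,9) → FL=W FR=S RL=S RR=W
cmd 6: advance +3 → t=41, phase=(1,8,4,0) → FL=S FR=W RL=S RR=S
cmd 7: advance +12 → t=53, phase=(1,8,4,0) → FL=S FR=W RL=S RR=S

after cmd 1 (t=9): FL=S FR=S RL=W RR=S
after cmd 2 (t=19): FL=S FR=W RL=W RR=S
after cmd 3 (t=28): FL=S FR=W RL=S RR=W
after cmd 4 (t=35): FL=W FR=S RL=W RR=W
after cmd 5 (t=38): FL=W FR=S RL=S RR=W
after cmd 6 (t=41): FL=S FR=W RL=S RR=S
after cmd 7 (t=53): FL=S FR=W RL=S RR=S


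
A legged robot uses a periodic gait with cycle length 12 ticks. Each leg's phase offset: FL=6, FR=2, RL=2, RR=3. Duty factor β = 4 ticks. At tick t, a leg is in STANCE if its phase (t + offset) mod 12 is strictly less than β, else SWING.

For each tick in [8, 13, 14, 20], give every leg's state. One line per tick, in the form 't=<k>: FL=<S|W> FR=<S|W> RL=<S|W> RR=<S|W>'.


t=8: FL=S FR=W RL=W RR=W
t=13: FL=W FR=S RL=S RR=W
t=14: FL=W FR=W RL=W RR=W
t=20: FL=S FR=W RL=W RR=W

t=8: phase=(2,10,10,11) vs β=4 → FL=S FR=W RL=W RR=W
t=13: phase=(7,3,3,4) vs β=4 → FL=W FR=S RL=S RR=W
t=14: phase=(8,4,4,5) vs β=4 → FL=W FR=W RL=W RR=W
t=20: phase=(2,10,10,11) vs β=4 → FL=S FR=W RL=W RR=W


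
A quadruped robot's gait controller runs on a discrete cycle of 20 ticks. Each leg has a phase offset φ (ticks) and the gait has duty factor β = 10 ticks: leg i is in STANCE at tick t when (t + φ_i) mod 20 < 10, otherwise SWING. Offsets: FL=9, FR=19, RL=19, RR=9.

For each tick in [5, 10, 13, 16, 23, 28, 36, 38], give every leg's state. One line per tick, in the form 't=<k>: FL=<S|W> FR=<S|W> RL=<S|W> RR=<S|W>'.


t=5: phase=(14,4,4,14) vs β=10 → FL=W FR=S RL=S RR=W
t=10: phase=(19,9,9,19) vs β=10 → FL=W FR=S RL=S RR=W
t=13: phase=(2,12,12,2) vs β=10 → FL=S FR=W RL=W RR=S
t=16: phase=(5,15,15,5) vs β=10 → FL=S FR=W RL=W RR=S
t=23: phase=(12,2,2,12) vs β=10 → FL=W FR=S RL=S RR=W
t=28: phase=(17,7,7,17) vs β=10 → FL=W FR=S RL=S RR=W
t=36: phase=(5,15,15,5) vs β=10 → FL=S FR=W RL=W RR=S
t=38: phase=(7,17,17,7) vs β=10 → FL=S FR=W RL=W RR=S

t=5: FL=W FR=S RL=S RR=W
t=10: FL=W FR=S RL=S RR=W
t=13: FL=S FR=W RL=W RR=S
t=16: FL=S FR=W RL=W RR=S
t=23: FL=W FR=S RL=S RR=W
t=28: FL=W FR=S RL=S RR=W
t=36: FL=S FR=W RL=W RR=S
t=38: FL=S FR=W RL=W RR=S


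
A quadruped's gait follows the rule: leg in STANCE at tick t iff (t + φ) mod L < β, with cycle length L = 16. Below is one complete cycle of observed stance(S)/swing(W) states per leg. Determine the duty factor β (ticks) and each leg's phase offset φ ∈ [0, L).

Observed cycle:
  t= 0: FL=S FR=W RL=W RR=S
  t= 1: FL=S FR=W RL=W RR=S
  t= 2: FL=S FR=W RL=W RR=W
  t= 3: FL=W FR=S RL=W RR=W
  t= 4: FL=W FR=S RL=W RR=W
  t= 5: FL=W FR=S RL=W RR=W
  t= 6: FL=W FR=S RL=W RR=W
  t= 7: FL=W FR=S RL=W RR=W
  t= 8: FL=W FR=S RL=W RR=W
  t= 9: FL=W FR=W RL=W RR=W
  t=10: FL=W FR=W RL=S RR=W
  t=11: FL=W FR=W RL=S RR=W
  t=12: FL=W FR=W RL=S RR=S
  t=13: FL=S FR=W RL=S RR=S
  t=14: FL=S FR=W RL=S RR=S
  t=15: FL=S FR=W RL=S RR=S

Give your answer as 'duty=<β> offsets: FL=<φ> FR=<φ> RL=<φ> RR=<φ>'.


duty β = stance ticks per leg = 6
FL: stance ticks = 6; W→S at t=13 → φ=3
FR: stance ticks = 6; W→S at t=3 → φ=13
RL: stance ticks = 6; W→S at t=10 → φ=6
RR: stance ticks = 6; W→S at t=12 → φ=4

duty=6 offsets: FL=3 FR=13 RL=6 RR=4


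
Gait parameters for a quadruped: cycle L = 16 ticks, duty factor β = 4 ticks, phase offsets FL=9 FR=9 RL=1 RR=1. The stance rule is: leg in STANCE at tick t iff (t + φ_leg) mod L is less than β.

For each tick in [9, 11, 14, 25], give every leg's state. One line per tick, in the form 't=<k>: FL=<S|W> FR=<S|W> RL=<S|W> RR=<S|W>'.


t=9: FL=S FR=S RL=W RR=W
t=11: FL=W FR=W RL=W RR=W
t=14: FL=W FR=W RL=W RR=W
t=25: FL=S FR=S RL=W RR=W

t=9: phase=(2,2,10,10) vs β=4 → FL=S FR=S RL=W RR=W
t=11: phase=(4,4,12,12) vs β=4 → FL=W FR=W RL=W RR=W
t=14: phase=(7,7,15,15) vs β=4 → FL=W FR=W RL=W RR=W
t=25: phase=(2,2,10,10) vs β=4 → FL=S FR=S RL=W RR=W


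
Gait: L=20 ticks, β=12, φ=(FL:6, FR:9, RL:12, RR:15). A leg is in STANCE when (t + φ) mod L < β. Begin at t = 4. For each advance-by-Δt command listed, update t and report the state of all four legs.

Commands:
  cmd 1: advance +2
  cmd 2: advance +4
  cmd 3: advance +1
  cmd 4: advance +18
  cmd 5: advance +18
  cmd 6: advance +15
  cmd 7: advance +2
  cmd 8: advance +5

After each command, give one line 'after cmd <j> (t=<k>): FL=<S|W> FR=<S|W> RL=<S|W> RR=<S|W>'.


after cmd 1 (t=6): FL=W FR=W RL=W RR=S
after cmd 2 (t=10): FL=W FR=W RL=S RR=S
after cmd 3 (t=11): FL=W FR=S RL=S RR=S
after cmd 4 (t=29): FL=W FR=W RL=S RR=S
after cmd 5 (t=47): FL=W FR=W RL=W RR=S
after cmd 6 (t=62): FL=S FR=S RL=W RR=W
after cmd 7 (t=64): FL=S FR=W RL=W RR=W
after cmd 8 (t=69): FL=W FR=W RL=S RR=S

start t=4: FL=S FR=W RL=W RR=W
cmd 1: advance +2 → t=6, phase=(12,15,18,1) → FL=W FR=W RL=W RR=S
cmd 2: advance +4 → t=10, phase=(16,19,2,5) → FL=W FR=W RL=S RR=S
cmd 3: advance +1 → t=11, phase=(17,0,3,6) → FL=W FR=S RL=S RR=S
cmd 4: advance +18 → t=29, phase=(15,18,1,4) → FL=W FR=W RL=S RR=S
cmd 5: advance +18 → t=47, phase=(13,16,19,2) → FL=W FR=W RL=W RR=S
cmd 6: advance +15 → t=62, phase=(8,11,14,17) → FL=S FR=S RL=W RR=W
cmd 7: advance +2 → t=64, phase=(10,13,16,19) → FL=S FR=W RL=W RR=W
cmd 8: advance +5 → t=69, phase=(15,18,1,4) → FL=W FR=W RL=S RR=S


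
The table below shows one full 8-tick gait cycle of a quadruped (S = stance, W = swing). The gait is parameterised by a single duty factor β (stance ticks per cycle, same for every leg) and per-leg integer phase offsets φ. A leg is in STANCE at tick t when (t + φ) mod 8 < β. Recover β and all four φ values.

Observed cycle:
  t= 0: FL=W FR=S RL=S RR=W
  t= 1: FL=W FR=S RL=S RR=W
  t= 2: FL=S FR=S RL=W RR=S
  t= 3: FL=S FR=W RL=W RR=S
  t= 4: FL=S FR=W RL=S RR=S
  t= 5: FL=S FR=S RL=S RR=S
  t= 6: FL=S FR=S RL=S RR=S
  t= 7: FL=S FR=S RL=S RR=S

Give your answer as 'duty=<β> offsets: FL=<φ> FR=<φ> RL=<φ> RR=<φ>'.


duty β = stance ticks per leg = 6
FL: stance ticks = 6; W→S at t=2 → φ=6
FR: stance ticks = 6; W→S at t=5 → φ=3
RL: stance ticks = 6; W→S at t=4 → φ=4
RR: stance ticks = 6; W→S at t=2 → φ=6

duty=6 offsets: FL=6 FR=3 RL=4 RR=6


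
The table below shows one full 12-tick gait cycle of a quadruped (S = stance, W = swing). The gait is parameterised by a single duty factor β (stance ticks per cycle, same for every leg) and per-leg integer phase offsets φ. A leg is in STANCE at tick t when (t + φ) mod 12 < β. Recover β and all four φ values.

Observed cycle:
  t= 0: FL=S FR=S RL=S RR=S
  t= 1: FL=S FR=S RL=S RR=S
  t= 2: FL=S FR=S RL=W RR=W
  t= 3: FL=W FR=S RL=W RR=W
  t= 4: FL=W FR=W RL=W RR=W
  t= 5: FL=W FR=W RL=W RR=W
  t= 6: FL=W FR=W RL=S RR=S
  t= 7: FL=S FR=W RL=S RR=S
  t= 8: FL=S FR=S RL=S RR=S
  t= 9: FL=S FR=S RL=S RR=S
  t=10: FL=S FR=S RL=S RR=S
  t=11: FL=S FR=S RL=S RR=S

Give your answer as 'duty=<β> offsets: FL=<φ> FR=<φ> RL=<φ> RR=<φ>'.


duty=8 offsets: FL=5 FR=4 RL=6 RR=6

duty β = stance ticks per leg = 8
FL: stance ticks = 8; W→S at t=7 → φ=5
FR: stance ticks = 8; W→S at t=8 → φ=4
RL: stance ticks = 8; W→S at t=6 → φ=6
RR: stance ticks = 8; W→S at t=6 → φ=6


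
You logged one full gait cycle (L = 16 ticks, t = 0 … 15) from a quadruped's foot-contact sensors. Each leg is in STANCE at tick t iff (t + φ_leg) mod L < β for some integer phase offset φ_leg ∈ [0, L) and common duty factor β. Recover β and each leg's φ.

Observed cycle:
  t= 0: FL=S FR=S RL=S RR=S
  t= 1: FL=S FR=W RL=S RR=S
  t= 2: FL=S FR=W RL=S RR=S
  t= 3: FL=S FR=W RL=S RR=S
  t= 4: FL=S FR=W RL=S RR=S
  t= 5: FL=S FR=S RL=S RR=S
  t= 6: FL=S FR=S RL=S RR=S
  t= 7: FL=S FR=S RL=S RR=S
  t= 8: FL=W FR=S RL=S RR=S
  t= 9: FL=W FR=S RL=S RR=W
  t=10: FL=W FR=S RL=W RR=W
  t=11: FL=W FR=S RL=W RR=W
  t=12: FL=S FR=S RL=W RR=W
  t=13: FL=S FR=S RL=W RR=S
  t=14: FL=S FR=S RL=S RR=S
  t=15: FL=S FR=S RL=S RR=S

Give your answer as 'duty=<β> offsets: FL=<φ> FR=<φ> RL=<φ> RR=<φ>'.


duty=12 offsets: FL=4 FR=11 RL=2 RR=3

duty β = stance ticks per leg = 12
FL: stance ticks = 12; W→S at t=12 → φ=4
FR: stance ticks = 12; W→S at t=5 → φ=11
RL: stance ticks = 12; W→S at t=14 → φ=2
RR: stance ticks = 12; W→S at t=13 → φ=3


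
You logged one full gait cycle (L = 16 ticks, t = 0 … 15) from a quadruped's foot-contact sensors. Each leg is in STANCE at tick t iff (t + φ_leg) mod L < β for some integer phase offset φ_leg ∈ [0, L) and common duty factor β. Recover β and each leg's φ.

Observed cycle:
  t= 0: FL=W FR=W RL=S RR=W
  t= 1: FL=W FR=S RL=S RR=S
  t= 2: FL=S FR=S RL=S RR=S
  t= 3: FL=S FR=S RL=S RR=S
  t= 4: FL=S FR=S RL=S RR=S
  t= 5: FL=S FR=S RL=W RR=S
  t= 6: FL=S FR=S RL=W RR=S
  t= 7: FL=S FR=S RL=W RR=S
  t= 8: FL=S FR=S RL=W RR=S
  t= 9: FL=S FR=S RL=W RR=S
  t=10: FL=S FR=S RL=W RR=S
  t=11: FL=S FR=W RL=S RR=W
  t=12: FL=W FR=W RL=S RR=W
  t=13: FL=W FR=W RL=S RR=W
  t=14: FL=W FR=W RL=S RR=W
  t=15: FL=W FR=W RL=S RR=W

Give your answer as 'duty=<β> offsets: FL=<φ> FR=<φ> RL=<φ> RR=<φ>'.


duty β = stance ticks per leg = 10
FL: stance ticks = 10; W→S at t=2 → φ=14
FR: stance ticks = 10; W→S at t=1 → φ=15
RL: stance ticks = 10; W→S at t=11 → φ=5
RR: stance ticks = 10; W→S at t=1 → φ=15

duty=10 offsets: FL=14 FR=15 RL=5 RR=15


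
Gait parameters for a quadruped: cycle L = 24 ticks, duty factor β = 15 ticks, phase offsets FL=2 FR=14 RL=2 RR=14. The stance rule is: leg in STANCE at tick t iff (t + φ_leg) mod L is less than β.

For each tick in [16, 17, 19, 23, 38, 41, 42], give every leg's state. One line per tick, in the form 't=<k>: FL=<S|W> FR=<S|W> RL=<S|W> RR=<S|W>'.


t=16: FL=W FR=S RL=W RR=S
t=17: FL=W FR=S RL=W RR=S
t=19: FL=W FR=S RL=W RR=S
t=23: FL=S FR=S RL=S RR=S
t=38: FL=W FR=S RL=W RR=S
t=41: FL=W FR=S RL=W RR=S
t=42: FL=W FR=S RL=W RR=S

t=16: phase=(18,6,18,6) vs β=15 → FL=W FR=S RL=W RR=S
t=17: phase=(19,7,19,7) vs β=15 → FL=W FR=S RL=W RR=S
t=19: phase=(21,9,21,9) vs β=15 → FL=W FR=S RL=W RR=S
t=23: phase=(1,13,1,13) vs β=15 → FL=S FR=S RL=S RR=S
t=38: phase=(16,4,16,4) vs β=15 → FL=W FR=S RL=W RR=S
t=41: phase=(19,7,19,7) vs β=15 → FL=W FR=S RL=W RR=S
t=42: phase=(20,8,20,8) vs β=15 → FL=W FR=S RL=W RR=S


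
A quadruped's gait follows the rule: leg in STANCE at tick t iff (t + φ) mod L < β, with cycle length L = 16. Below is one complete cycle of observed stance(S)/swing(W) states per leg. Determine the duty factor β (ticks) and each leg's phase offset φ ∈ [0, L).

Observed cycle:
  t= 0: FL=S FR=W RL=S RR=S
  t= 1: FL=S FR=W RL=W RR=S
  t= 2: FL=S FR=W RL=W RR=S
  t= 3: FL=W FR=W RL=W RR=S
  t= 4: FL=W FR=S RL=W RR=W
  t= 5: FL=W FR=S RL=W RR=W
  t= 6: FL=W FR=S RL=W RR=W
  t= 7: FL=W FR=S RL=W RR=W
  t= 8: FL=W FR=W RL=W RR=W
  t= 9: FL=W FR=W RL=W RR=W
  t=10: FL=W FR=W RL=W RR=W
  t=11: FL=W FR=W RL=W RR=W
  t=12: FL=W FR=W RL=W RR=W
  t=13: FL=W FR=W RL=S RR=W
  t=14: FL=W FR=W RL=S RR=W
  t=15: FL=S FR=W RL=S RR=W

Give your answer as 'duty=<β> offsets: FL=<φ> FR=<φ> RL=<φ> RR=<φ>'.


duty=4 offsets: FL=1 FR=12 RL=3 RR=0

duty β = stance ticks per leg = 4
FL: stance ticks = 4; W→S at t=15 → φ=1
FR: stance ticks = 4; W→S at t=4 → φ=12
RL: stance ticks = 4; W→S at t=13 → φ=3
RR: stance ticks = 4; W→S at t=0 → φ=0


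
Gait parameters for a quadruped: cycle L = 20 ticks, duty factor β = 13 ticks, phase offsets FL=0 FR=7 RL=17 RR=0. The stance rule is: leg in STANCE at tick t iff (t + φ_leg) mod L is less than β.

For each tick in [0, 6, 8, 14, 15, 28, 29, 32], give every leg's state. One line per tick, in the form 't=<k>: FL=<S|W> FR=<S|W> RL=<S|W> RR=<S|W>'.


t=0: phase=(0,7,17,0) vs β=13 → FL=S FR=S RL=W RR=S
t=6: phase=(6,13,3,6) vs β=13 → FL=S FR=W RL=S RR=S
t=8: phase=(8,15,5,8) vs β=13 → FL=S FR=W RL=S RR=S
t=14: phase=(14,1,11,14) vs β=13 → FL=W FR=S RL=S RR=W
t=15: phase=(15,2,12,15) vs β=13 → FL=W FR=S RL=S RR=W
t=28: phase=(8,15,5,8) vs β=13 → FL=S FR=W RL=S RR=S
t=29: phase=(9,16,6,9) vs β=13 → FL=S FR=W RL=S RR=S
t=32: phase=(12,19,9,12) vs β=13 → FL=S FR=W RL=S RR=S

t=0: FL=S FR=S RL=W RR=S
t=6: FL=S FR=W RL=S RR=S
t=8: FL=S FR=W RL=S RR=S
t=14: FL=W FR=S RL=S RR=W
t=15: FL=W FR=S RL=S RR=W
t=28: FL=S FR=W RL=S RR=S
t=29: FL=S FR=W RL=S RR=S
t=32: FL=S FR=W RL=S RR=S


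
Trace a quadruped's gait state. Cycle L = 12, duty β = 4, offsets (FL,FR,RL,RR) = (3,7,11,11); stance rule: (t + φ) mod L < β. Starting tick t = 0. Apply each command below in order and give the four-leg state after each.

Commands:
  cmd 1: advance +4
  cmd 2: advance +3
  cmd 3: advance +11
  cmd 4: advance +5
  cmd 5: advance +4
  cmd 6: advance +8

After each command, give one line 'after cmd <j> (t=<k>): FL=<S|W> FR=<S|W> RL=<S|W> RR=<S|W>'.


after cmd 1 (t=4): FL=W FR=W RL=S RR=S
after cmd 2 (t=7): FL=W FR=S RL=W RR=W
after cmd 3 (t=18): FL=W FR=S RL=W RR=W
after cmd 4 (t=23): FL=S FR=W RL=W RR=W
after cmd 5 (t=27): FL=W FR=W RL=S RR=S
after cmd 6 (t=35): FL=S FR=W RL=W RR=W

start t=0: FL=S FR=W RL=W RR=W
cmd 1: advance +4 → t=4, phase=(7,11,3,3) → FL=W FR=W RL=S RR=S
cmd 2: advance +3 → t=7, phase=(10,2,6,6) → FL=W FR=S RL=W RR=W
cmd 3: advance +11 → t=18, phase=(9,1,5,5) → FL=W FR=S RL=W RR=W
cmd 4: advance +5 → t=23, phase=(2,6,10,10) → FL=S FR=W RL=W RR=W
cmd 5: advance +4 → t=27, phase=(6,10,2,2) → FL=W FR=W RL=S RR=S
cmd 6: advance +8 → t=35, phase=(2,6,10,10) → FL=S FR=W RL=W RR=W


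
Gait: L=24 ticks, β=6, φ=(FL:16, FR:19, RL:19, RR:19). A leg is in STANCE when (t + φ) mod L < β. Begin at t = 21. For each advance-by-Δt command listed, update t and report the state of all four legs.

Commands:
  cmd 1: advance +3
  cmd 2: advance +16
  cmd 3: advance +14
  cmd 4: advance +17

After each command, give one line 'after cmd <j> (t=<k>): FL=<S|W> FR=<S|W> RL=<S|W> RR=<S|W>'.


start t=21: FL=W FR=W RL=W RR=W
cmd 1: advance +3 → t=24, phase=(16,19,19,19) → FL=W FR=W RL=W RR=W
cmd 2: advance +16 → t=40, phase=(8,11,11,11) → FL=W FR=W RL=W RR=W
cmd 3: advance +14 → t=54, phase=(22,1,1,1) → FL=W FR=S RL=S RR=S
cmd 4: advance +17 → t=71, phase=(15,18,18,18) → FL=W FR=W RL=W RR=W

after cmd 1 (t=24): FL=W FR=W RL=W RR=W
after cmd 2 (t=40): FL=W FR=W RL=W RR=W
after cmd 3 (t=54): FL=W FR=S RL=S RR=S
after cmd 4 (t=71): FL=W FR=W RL=W RR=W


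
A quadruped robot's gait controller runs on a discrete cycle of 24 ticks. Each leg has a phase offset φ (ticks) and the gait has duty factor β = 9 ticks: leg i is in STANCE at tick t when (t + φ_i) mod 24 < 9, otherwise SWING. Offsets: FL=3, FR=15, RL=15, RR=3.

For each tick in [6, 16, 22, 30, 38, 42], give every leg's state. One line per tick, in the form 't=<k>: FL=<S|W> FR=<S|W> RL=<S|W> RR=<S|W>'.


t=6: phase=(9,21,21,9) vs β=9 → FL=W FR=W RL=W RR=W
t=16: phase=(19,7,7,19) vs β=9 → FL=W FR=S RL=S RR=W
t=22: phase=(1,13,13,1) vs β=9 → FL=S FR=W RL=W RR=S
t=30: phase=(9,21,21,9) vs β=9 → FL=W FR=W RL=W RR=W
t=38: phase=(17,5,5,17) vs β=9 → FL=W FR=S RL=S RR=W
t=42: phase=(21,9,9,21) vs β=9 → FL=W FR=W RL=W RR=W

t=6: FL=W FR=W RL=W RR=W
t=16: FL=W FR=S RL=S RR=W
t=22: FL=S FR=W RL=W RR=S
t=30: FL=W FR=W RL=W RR=W
t=38: FL=W FR=S RL=S RR=W
t=42: FL=W FR=W RL=W RR=W


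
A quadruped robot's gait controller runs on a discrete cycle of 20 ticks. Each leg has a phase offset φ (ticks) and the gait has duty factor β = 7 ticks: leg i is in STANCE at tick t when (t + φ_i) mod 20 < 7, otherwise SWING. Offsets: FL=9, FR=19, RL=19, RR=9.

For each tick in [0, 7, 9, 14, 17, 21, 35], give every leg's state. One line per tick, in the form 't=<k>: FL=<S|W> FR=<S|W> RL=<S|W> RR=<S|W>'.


t=0: phase=(9,19,19,9) vs β=7 → FL=W FR=W RL=W RR=W
t=7: phase=(16,6,6,16) vs β=7 → FL=W FR=S RL=S RR=W
t=9: phase=(18,8,8,18) vs β=7 → FL=W FR=W RL=W RR=W
t=14: phase=(3,13,13,3) vs β=7 → FL=S FR=W RL=W RR=S
t=17: phase=(6,16,16,6) vs β=7 → FL=S FR=W RL=W RR=S
t=21: phase=(10,0,0,10) vs β=7 → FL=W FR=S RL=S RR=W
t=35: phase=(4,14,14,4) vs β=7 → FL=S FR=W RL=W RR=S

t=0: FL=W FR=W RL=W RR=W
t=7: FL=W FR=S RL=S RR=W
t=9: FL=W FR=W RL=W RR=W
t=14: FL=S FR=W RL=W RR=S
t=17: FL=S FR=W RL=W RR=S
t=21: FL=W FR=S RL=S RR=W
t=35: FL=S FR=W RL=W RR=S


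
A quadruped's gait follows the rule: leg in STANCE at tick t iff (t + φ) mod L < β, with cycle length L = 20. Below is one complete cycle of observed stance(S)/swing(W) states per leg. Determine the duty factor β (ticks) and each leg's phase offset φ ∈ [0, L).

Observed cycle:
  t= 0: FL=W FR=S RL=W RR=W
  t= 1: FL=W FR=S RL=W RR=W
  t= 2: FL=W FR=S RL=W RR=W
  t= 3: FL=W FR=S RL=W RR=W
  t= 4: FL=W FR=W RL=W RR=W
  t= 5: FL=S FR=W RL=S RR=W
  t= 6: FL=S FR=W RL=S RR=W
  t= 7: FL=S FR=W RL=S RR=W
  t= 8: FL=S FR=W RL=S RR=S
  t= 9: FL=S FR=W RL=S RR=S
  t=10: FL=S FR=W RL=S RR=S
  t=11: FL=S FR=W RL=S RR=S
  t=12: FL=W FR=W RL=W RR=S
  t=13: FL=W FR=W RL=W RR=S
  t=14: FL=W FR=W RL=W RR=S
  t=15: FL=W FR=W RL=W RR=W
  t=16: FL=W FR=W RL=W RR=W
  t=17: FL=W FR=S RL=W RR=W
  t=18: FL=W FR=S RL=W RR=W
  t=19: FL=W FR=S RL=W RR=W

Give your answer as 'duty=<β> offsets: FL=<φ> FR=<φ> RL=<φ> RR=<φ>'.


duty=7 offsets: FL=15 FR=3 RL=15 RR=12

duty β = stance ticks per leg = 7
FL: stance ticks = 7; W→S at t=5 → φ=15
FR: stance ticks = 7; W→S at t=17 → φ=3
RL: stance ticks = 7; W→S at t=5 → φ=15
RR: stance ticks = 7; W→S at t=8 → φ=12


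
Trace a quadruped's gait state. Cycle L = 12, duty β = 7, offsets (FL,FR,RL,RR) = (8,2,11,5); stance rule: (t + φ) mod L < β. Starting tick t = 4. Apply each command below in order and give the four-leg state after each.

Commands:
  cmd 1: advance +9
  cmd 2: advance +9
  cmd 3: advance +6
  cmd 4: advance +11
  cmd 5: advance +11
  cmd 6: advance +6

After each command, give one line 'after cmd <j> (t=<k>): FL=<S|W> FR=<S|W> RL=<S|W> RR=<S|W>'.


start t=4: FL=S FR=S RL=S RR=W
cmd 1: advance +9 → t=13, phase=(9,3,0,6) → FL=W FR=S RL=S RR=S
cmd 2: advance +9 → t=22, phase=(6,0,9,3) → FL=S FR=S RL=W RR=S
cmd 3: advance +6 → t=28, phase=(0,6,3,9) → FL=S FR=S RL=S RR=W
cmd 4: advance +11 → t=39, phase=(11,5,2,8) → FL=W FR=S RL=S RR=W
cmd 5: advance +11 → t=50, phase=(10,4,1,7) → FL=W FR=S RL=S RR=W
cmd 6: advance +6 → t=56, phase=(4,10,7,1) → FL=S FR=W RL=W RR=S

after cmd 1 (t=13): FL=W FR=S RL=S RR=S
after cmd 2 (t=22): FL=S FR=S RL=W RR=S
after cmd 3 (t=28): FL=S FR=S RL=S RR=W
after cmd 4 (t=39): FL=W FR=S RL=S RR=W
after cmd 5 (t=50): FL=W FR=S RL=S RR=W
after cmd 6 (t=56): FL=S FR=W RL=W RR=S
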